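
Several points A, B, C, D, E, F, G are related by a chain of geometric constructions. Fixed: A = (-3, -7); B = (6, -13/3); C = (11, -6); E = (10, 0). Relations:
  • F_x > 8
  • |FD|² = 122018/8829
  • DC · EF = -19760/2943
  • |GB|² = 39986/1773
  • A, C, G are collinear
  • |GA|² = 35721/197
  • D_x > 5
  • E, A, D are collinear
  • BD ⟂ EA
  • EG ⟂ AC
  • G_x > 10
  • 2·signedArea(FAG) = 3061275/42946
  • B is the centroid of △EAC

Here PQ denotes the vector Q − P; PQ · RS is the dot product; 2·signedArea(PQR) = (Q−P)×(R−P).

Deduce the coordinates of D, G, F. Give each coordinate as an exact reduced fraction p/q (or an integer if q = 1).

D = (3329/654, -1729/654)
F = (16409/1962, -1729/1962)
G = (2055/197, -1190/197)

1. D_x = 3329/654  [E, A, D are collinear ∩ BD ⟂ EA]
2. D_y = -1729/654  [E, A, D are collinear ∩ BD ⟂ EA]
   → D = (3329/654, -1729/654)
3. G_x = 2055/197  [A, C, G are collinear ∩ EG ⟂ AC]
4. G_y = -1190/197  [A, C, G are collinear ∩ EG ⟂ AC]
   → G = (2055/197, -1190/197)
5. F_x = 16409/1962  [2·signedArea(FAG) = 3061275/42946 ∩ DC · EF = -19760/2943]
6. F_y = -1729/1962  [2·signedArea(FAG) = 3061275/42946 ∩ DC · EF = -19760/2943]
   → F = (16409/1962, -1729/1962)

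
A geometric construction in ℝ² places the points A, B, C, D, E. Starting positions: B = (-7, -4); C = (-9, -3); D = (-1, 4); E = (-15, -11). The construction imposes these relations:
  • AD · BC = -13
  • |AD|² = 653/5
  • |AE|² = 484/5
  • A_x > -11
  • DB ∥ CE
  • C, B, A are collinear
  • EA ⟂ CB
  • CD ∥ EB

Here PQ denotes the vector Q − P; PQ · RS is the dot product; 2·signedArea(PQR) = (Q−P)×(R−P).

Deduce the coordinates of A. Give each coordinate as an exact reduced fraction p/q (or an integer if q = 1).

A = (-53/5, -11/5)

1. A_x = -53/5  [C, B, A are collinear ∩ EA ⟂ CB]
2. A_y = -11/5  [C, B, A are collinear ∩ EA ⟂ CB]
   → A = (-53/5, -11/5)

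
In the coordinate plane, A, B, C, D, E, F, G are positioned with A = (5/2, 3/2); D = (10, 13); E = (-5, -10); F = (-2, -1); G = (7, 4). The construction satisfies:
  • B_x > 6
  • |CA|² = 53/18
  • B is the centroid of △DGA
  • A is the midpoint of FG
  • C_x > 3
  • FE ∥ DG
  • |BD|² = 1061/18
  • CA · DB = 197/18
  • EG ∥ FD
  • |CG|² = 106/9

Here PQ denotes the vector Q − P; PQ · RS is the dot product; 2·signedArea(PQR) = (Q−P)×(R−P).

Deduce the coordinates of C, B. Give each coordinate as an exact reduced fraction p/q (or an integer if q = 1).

1. B_x = 13/2  [B is the centroid of △DGA]
2. B_y = 37/6  [B is the centroid of △DGA]
   → B = (13/2, 37/6)
3. C_x = 4  [line 7/2·x + 41/6·y + -539/18 = 0 ∩ |CA|² = 53/18]
4. C_y = 7/3  [line 7/2·x + 41/6·y + -539/18 = 0 ∩ |CA|² = 53/18]
   → C = (4, 7/3)

B = (13/2, 37/6)
C = (4, 7/3)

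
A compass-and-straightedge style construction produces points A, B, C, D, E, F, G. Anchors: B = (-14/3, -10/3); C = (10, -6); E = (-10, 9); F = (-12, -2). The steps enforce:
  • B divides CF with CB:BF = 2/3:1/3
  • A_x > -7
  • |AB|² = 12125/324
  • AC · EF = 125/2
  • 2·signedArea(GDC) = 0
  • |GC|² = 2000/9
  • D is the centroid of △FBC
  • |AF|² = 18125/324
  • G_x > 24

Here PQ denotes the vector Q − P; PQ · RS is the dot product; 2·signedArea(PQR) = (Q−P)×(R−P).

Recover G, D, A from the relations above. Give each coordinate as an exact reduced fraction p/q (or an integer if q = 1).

A = (-55/9, 47/18)
D = (-20/9, -34/9)
G = (74/3, -26/3)

1. D_x = -20/9  [D is the centroid of △FBC]
2. D_y = -34/9  [D is the centroid of △FBC]
   → D = (-20/9, -34/9)
3. A_x = -55/9  [line 2·x + 11·y + -33/2 = 0 ∩ |AF|² = 18125/324]
4. A_y = 47/18  [line 2·x + 11·y + -33/2 = 0 ∩ |AF|² = 18125/324]
   → A = (-55/9, 47/18)
5. G_x = 74/3  [line 20/9·x + 110/9·y + 460/9 = 0 ∩ |GC|² = 2000/9]
6. G_y = -26/3  [line 20/9·x + 110/9·y + 460/9 = 0 ∩ |GC|² = 2000/9]
   → G = (74/3, -26/3)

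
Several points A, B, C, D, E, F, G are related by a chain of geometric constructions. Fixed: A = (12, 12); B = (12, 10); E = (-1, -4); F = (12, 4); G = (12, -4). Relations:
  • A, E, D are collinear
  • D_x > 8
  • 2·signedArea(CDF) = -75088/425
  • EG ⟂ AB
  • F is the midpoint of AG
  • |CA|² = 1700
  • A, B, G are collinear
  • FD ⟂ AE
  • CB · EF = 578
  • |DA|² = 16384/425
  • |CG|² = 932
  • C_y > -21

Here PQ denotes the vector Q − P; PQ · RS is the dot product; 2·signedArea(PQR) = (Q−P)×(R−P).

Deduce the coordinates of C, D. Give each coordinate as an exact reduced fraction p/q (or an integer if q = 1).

1. C_x = -14  [line -13·x + -8·y + -342 = 0 ∩ |CG|² = 932]
2. C_y = -20  [line -13·x + -8·y + -342 = 0 ∩ |CG|² = 932]
   → C = (-14, -20)
3. D_x = 3436/425  [2·signedArea(CDF) = -75088/425 ∩ A, E, D are collinear]
4. D_y = 3052/425  [2·signedArea(CDF) = -75088/425 ∩ A, E, D are collinear]
   → D = (3436/425, 3052/425)

C = (-14, -20)
D = (3436/425, 3052/425)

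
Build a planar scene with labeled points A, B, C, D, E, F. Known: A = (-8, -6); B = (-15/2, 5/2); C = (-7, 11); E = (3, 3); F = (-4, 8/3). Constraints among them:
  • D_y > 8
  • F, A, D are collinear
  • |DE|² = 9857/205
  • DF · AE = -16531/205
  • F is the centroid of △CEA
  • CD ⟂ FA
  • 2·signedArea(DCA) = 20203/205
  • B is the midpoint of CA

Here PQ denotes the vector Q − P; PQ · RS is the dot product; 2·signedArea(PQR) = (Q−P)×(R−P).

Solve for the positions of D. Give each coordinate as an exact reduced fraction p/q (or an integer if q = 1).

D = (-278/205, 1721/205)

1. D_x = -278/205  [F, A, D are collinear ∩ CD ⟂ FA]
2. D_y = 1721/205  [F, A, D are collinear ∩ CD ⟂ FA]
   → D = (-278/205, 1721/205)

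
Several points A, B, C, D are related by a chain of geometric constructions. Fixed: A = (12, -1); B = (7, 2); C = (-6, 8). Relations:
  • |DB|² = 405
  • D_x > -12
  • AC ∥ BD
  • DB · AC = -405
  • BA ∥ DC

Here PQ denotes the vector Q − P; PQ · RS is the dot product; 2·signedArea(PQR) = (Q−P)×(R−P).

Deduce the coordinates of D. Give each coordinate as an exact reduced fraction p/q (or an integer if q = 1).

D = (-11, 11)

1. D_x = -11  [BA ∥ DC ∩ AC ∥ BD]
2. D_y = 11  [BA ∥ DC ∩ AC ∥ BD]
   → D = (-11, 11)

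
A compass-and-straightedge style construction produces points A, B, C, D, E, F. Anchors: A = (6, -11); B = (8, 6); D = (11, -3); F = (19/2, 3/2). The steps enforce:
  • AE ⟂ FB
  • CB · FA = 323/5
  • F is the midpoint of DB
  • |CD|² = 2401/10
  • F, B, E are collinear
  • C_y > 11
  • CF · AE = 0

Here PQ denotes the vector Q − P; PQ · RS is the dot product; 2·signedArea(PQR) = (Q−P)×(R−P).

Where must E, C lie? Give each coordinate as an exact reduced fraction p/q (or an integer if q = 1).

1. E_x = 129/10  [F, B, E are collinear ∩ AE ⟂ FB]
2. E_y = -87/10  [F, B, E are collinear ∩ AE ⟂ FB]
   → E = (129/10, -87/10)
3. C_x = 61/10  [CF · AE = 0 ∩ CB · FA = 323/5]
4. C_y = 117/10  [CF · AE = 0 ∩ CB · FA = 323/5]
   → C = (61/10, 117/10)

C = (61/10, 117/10)
E = (129/10, -87/10)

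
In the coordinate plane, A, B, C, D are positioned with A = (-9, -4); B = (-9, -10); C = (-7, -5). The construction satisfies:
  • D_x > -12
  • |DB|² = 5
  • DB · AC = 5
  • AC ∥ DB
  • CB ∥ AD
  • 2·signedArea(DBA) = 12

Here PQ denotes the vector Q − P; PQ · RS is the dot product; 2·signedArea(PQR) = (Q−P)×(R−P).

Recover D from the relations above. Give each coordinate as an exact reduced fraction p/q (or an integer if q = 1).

D = (-11, -9)

1. D_x = -11  [AC ∥ DB ∩ CB ∥ AD]
2. D_y = -9  [AC ∥ DB ∩ CB ∥ AD]
   → D = (-11, -9)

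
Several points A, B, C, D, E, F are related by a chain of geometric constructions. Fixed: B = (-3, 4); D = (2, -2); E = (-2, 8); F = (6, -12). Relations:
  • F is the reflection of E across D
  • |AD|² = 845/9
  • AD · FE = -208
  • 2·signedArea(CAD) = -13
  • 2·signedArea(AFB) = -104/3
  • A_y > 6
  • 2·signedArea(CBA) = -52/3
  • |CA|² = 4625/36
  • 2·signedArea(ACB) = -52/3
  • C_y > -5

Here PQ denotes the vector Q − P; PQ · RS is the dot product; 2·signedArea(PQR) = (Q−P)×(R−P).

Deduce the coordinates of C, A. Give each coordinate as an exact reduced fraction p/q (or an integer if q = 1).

1. A_x = -7/3  [AD · FE = -208 ∩ 2·signedArea(AFB) = -104/3]
2. A_y = 20/3  [AD · FE = -208 ∩ 2·signedArea(AFB) = -104/3]
   → A = (-7/3, 20/3)
3. C_x = 3/2  [2·signedArea(CAD) = -13 ∩ 2·signedArea(CBA) = -52/3]
4. C_y = -4  [2·signedArea(CAD) = -13 ∩ 2·signedArea(CBA) = -52/3]
   → C = (3/2, -4)

A = (-7/3, 20/3)
C = (3/2, -4)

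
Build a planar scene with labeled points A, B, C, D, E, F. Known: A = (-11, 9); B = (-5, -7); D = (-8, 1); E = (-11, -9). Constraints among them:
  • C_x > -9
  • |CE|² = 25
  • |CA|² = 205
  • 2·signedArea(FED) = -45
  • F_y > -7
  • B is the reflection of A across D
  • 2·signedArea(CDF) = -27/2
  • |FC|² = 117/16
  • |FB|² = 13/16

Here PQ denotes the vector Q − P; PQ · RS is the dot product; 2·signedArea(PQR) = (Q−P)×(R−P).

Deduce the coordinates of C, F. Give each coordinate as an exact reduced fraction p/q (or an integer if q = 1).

1. F_x = -23/4  [line -10·x + 3·y + -38 = 0 ∩ |FB|² = 13/16]
2. F_y = -13/2  [line -10·x + 3·y + -38 = 0 ∩ |FB|² = 13/16]
   → F = (-23/4, -13/2)
3. C_x = -8  [line 15/2·x + 9/4·y + 285/4 = 0 ∩ |CA|² = 205]
4. C_y = -5  [line 15/2·x + 9/4·y + 285/4 = 0 ∩ |CA|² = 205]
   → C = (-8, -5)

C = (-8, -5)
F = (-23/4, -13/2)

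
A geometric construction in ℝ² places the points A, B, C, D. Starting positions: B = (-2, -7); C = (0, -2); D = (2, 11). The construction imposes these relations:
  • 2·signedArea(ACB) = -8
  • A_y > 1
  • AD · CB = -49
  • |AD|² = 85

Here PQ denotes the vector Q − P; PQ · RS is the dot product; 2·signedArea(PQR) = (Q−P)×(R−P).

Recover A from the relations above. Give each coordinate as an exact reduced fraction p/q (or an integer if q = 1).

A = (0, 2)

1. A_x = 0  [AD · CB = -49 ∩ 2·signedArea(ACB) = -8]
2. A_y = 2  [AD · CB = -49 ∩ 2·signedArea(ACB) = -8]
   → A = (0, 2)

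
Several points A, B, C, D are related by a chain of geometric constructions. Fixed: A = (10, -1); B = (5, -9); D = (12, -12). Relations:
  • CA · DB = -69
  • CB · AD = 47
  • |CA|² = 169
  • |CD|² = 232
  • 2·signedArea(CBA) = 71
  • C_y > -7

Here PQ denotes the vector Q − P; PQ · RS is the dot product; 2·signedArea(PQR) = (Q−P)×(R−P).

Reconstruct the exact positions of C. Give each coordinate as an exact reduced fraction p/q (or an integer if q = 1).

1. C_x = -2  [CB · AD = 47 ∩ 2·signedArea(CBA) = 71]
2. C_y = -6  [CB · AD = 47 ∩ 2·signedArea(CBA) = 71]
   → C = (-2, -6)

C = (-2, -6)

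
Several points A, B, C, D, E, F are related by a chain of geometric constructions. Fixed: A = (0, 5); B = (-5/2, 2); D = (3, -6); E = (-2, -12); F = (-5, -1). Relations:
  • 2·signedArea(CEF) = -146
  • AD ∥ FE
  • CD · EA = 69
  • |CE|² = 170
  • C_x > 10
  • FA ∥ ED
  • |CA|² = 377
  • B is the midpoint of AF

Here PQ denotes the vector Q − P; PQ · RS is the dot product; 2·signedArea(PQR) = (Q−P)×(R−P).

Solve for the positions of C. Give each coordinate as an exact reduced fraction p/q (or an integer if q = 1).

C = (11, -11)

1. C_x = 11  [CD · EA = 69 ∩ 2·signedArea(CEF) = -146]
2. C_y = -11  [CD · EA = 69 ∩ 2·signedArea(CEF) = -146]
   → C = (11, -11)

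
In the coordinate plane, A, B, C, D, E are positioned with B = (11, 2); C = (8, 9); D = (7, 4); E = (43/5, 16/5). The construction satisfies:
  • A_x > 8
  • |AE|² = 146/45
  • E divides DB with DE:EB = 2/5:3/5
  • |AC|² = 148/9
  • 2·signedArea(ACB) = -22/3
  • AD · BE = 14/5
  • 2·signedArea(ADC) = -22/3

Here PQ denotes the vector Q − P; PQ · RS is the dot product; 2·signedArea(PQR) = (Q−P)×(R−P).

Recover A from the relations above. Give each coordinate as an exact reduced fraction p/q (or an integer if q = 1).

A = (26/3, 5)

1. A_x = 26/3  [2·signedArea(ADC) = -22/3 ∩ 2·signedArea(ACB) = -22/3]
2. A_y = 5  [2·signedArea(ADC) = -22/3 ∩ 2·signedArea(ACB) = -22/3]
   → A = (26/3, 5)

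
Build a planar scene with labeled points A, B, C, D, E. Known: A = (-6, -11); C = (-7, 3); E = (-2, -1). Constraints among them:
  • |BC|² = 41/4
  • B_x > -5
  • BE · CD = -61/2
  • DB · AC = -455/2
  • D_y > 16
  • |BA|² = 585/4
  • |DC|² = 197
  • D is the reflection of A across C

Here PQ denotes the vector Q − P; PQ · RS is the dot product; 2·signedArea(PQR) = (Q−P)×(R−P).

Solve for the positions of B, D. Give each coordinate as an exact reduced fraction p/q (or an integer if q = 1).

1. D_x = -8  [D is the reflection of A across C]
2. D_y = 17  [D is the reflection of A across C]
   → D = (-8, 17)
3. B_x = -9/2  [line 1·x + -14·y + 37/2 = 0 ∩ |BA|² = 585/4]
4. B_y = 1  [line 1·x + -14·y + 37/2 = 0 ∩ |BA|² = 585/4]
   → B = (-9/2, 1)

B = (-9/2, 1)
D = (-8, 17)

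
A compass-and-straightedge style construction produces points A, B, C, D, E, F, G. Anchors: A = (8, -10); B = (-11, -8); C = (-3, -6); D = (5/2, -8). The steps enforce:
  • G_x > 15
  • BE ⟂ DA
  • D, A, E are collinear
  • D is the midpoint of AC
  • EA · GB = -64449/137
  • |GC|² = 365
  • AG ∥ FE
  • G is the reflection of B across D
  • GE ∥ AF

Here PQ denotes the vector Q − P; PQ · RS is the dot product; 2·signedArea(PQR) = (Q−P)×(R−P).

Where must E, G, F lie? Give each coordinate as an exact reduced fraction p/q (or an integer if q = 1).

E = (-1291/137, -502/137)
F = (-2387/137, -776/137)
G = (16, -8)

1. E_x = -1291/137  [D, A, E are collinear ∩ BE ⟂ DA]
2. E_y = -502/137  [D, A, E are collinear ∩ BE ⟂ DA]
   → E = (-1291/137, -502/137)
3. G_x = 16  [G is the reflection of B across D]
4. G_y = -8  [G is the reflection of B across D]
   → G = (16, -8)
5. F_x = -2387/137  [AG ∥ FE ∩ GE ∥ AF]
6. F_y = -776/137  [AG ∥ FE ∩ GE ∥ AF]
   → F = (-2387/137, -776/137)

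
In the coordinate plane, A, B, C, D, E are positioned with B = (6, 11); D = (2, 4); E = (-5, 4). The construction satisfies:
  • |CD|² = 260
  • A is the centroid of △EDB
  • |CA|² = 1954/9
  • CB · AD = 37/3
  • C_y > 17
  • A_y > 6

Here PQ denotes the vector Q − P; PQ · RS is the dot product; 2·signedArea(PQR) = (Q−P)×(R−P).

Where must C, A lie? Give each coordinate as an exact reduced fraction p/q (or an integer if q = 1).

A = (1, 19/3)
C = (10, 18)

1. A_x = 1  [A is the centroid of △EDB]
2. A_y = 19/3  [A is the centroid of △EDB]
   → A = (1, 19/3)
3. C_x = 10  [line -1·x + 7/3·y + -32 = 0 ∩ |CA|² = 1954/9]
4. C_y = 18  [line -1·x + 7/3·y + -32 = 0 ∩ |CA|² = 1954/9]
   → C = (10, 18)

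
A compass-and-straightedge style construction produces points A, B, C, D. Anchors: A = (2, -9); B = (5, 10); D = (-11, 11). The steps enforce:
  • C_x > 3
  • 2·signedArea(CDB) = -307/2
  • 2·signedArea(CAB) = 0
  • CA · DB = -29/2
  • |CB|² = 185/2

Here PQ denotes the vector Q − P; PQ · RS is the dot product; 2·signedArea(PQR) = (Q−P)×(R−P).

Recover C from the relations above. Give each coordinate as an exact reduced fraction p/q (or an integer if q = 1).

1. C_x = 7/2  [2·signedArea(CAB) = 0 ∩ 2·signedArea(CDB) = -307/2]
2. C_y = 1/2  [2·signedArea(CAB) = 0 ∩ 2·signedArea(CDB) = -307/2]
   → C = (7/2, 1/2)

C = (7/2, 1/2)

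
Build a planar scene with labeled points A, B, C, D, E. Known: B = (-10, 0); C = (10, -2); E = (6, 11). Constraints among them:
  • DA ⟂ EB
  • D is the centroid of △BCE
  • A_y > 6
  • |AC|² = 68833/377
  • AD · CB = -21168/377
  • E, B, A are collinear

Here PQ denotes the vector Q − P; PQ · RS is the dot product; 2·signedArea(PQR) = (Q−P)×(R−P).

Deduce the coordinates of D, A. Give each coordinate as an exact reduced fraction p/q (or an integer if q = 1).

1. D_x = 2  [D is the centroid of △BCE]
2. D_y = 3  [D is the centroid of △BCE]
   → D = (2, 3)
3. A_x = -170/377  [E, B, A are collinear ∩ DA ⟂ EB]
4. A_y = 2475/377  [E, B, A are collinear ∩ DA ⟂ EB]
   → A = (-170/377, 2475/377)

A = (-170/377, 2475/377)
D = (2, 3)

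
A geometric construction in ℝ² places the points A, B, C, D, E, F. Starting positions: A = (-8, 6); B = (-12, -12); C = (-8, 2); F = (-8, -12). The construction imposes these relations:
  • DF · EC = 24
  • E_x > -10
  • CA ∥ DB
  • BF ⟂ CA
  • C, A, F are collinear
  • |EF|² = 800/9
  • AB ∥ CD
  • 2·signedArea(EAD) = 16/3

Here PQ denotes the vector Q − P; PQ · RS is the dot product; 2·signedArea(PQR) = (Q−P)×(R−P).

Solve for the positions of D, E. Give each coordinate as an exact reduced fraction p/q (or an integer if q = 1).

1. D_x = -12  [CA ∥ DB ∩ AB ∥ CD]
2. D_y = -16  [CA ∥ DB ∩ AB ∥ CD]
   → D = (-12, -16)
3. E_x = -28/3  [2·signedArea(EAD) = 16/3 ∩ DF · EC = 24]
4. E_y = -8/3  [2·signedArea(EAD) = 16/3 ∩ DF · EC = 24]
   → E = (-28/3, -8/3)

D = (-12, -16)
E = (-28/3, -8/3)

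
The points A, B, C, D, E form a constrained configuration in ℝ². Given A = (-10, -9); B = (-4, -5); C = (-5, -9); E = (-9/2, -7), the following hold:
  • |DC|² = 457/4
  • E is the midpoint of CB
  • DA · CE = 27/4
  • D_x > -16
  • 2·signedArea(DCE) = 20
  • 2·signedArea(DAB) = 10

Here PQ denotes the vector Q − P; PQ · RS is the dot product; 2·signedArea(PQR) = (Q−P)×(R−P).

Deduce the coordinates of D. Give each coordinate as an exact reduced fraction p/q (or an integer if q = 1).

D = (-31/2, -11)

1. D_x = -31/2  [2·signedArea(DCE) = 20 ∩ 2·signedArea(DAB) = 10]
2. D_y = -11  [2·signedArea(DCE) = 20 ∩ 2·signedArea(DAB) = 10]
   → D = (-31/2, -11)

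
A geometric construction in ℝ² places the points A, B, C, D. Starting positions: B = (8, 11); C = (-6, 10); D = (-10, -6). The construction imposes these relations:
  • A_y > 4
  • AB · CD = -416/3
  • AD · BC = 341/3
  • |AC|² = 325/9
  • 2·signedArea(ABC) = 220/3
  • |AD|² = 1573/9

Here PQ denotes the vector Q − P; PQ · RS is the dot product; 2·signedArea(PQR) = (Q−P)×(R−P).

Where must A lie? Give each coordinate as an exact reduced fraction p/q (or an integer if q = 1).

1. A_x = -8/3  [2·signedArea(ABC) = 220/3 ∩ AB · CD = -416/3]
2. A_y = 5  [2·signedArea(ABC) = 220/3 ∩ AB · CD = -416/3]
   → A = (-8/3, 5)

A = (-8/3, 5)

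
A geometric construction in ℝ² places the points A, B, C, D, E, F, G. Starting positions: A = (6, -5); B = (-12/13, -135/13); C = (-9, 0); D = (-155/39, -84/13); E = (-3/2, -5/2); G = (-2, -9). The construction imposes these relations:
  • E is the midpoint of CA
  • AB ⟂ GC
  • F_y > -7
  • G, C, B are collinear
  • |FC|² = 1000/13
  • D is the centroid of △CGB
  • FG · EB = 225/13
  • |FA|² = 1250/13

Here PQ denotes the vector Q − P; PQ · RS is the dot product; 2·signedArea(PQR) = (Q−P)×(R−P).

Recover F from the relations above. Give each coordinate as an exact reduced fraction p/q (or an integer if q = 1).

F = (-47/13, -90/13)

1. F_x = -47/13  [line -15/26·x + 205/26·y + 105/2 = 0 ∩ |FC|² = 1000/13]
2. F_y = -90/13  [line -15/26·x + 205/26·y + 105/2 = 0 ∩ |FC|² = 1000/13]
   → F = (-47/13, -90/13)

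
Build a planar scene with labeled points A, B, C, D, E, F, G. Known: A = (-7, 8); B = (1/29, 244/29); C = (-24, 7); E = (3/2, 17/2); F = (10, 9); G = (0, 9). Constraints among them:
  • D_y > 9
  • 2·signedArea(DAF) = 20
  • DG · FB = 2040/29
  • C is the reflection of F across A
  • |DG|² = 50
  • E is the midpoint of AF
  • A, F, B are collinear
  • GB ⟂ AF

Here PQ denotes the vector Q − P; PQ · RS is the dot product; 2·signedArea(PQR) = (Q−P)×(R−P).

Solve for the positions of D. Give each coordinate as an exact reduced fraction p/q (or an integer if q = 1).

1. D_x = 7  [2·signedArea(DAF) = 20 ∩ DG · FB = 2040/29]
2. D_y = 10  [2·signedArea(DAF) = 20 ∩ DG · FB = 2040/29]
   → D = (7, 10)

D = (7, 10)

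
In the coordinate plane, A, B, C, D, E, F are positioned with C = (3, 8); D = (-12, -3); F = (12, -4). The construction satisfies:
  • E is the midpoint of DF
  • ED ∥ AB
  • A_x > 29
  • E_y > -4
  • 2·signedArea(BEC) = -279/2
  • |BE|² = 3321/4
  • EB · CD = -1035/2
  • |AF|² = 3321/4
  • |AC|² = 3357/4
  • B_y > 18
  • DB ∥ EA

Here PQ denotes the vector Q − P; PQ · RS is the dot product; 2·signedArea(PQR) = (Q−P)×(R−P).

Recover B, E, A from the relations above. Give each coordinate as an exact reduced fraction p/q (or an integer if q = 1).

1. E_x = 0  [E is the midpoint of DF]
2. E_y = -7/2  [E is the midpoint of DF]
   → E = (0, -7/2)
3. B_x = 18  [2·signedArea(BEC) = -279/2 ∩ EB · CD = -1035/2]
4. B_y = 19  [2·signedArea(BEC) = -279/2 ∩ EB · CD = -1035/2]
   → B = (18, 19)
5. A_x = 30  [ED ∥ AB ∩ DB ∥ EA]
6. A_y = 37/2  [ED ∥ AB ∩ DB ∥ EA]
   → A = (30, 37/2)

A = (30, 37/2)
B = (18, 19)
E = (0, -7/2)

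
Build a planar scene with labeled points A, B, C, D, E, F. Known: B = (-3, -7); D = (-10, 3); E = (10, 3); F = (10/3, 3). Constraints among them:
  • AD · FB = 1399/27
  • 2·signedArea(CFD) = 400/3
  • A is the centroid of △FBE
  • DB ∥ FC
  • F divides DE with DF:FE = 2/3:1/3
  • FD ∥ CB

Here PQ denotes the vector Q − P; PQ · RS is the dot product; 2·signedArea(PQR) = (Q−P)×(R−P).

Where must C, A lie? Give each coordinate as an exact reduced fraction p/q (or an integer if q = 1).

A = (31/9, -1/3)
C = (31/3, -7)

1. C_x = 31/3  [FD ∥ CB ∩ DB ∥ FC]
2. C_y = -7  [FD ∥ CB ∩ DB ∥ FC]
   → C = (31/3, -7)
3. A_x = 31/9  [A is the centroid of △FBE]
4. A_y = -1/3  [A is the centroid of △FBE]
   → A = (31/9, -1/3)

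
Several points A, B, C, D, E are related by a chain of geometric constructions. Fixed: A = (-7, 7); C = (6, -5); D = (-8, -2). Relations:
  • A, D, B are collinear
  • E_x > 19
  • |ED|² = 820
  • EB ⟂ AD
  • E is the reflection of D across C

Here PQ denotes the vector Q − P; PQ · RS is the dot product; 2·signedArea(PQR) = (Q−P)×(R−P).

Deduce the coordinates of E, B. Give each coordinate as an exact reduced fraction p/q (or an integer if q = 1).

B = (-341/41, -199/41)
E = (20, -8)

1. E_x = 20  [E is the reflection of D across C]
2. E_y = -8  [E is the reflection of D across C]
   → E = (20, -8)
3. B_x = -341/41  [A, D, B are collinear ∩ EB ⟂ AD]
4. B_y = -199/41  [A, D, B are collinear ∩ EB ⟂ AD]
   → B = (-341/41, -199/41)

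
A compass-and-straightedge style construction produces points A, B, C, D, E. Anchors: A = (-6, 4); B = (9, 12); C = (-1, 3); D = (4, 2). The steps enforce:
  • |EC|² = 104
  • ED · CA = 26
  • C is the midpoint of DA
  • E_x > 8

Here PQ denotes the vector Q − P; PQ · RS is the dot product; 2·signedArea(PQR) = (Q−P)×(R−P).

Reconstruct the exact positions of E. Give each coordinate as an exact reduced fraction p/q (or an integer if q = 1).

E = (9, 1)

1. E_x = 9  [line 5·x + -1·y + -44 = 0 ∩ |EC|² = 104]
2. E_y = 1  [line 5·x + -1·y + -44 = 0 ∩ |EC|² = 104]
   → E = (9, 1)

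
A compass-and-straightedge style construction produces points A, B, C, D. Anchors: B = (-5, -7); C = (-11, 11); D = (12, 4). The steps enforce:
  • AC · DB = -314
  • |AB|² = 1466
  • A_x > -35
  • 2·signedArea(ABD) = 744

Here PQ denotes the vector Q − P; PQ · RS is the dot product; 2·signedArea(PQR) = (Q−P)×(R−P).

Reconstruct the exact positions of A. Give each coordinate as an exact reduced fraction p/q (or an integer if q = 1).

A = (-34, 18)

1. A_x = -34  [AC · DB = -314 ∩ 2·signedArea(ABD) = 744]
2. A_y = 18  [AC · DB = -314 ∩ 2·signedArea(ABD) = 744]
   → A = (-34, 18)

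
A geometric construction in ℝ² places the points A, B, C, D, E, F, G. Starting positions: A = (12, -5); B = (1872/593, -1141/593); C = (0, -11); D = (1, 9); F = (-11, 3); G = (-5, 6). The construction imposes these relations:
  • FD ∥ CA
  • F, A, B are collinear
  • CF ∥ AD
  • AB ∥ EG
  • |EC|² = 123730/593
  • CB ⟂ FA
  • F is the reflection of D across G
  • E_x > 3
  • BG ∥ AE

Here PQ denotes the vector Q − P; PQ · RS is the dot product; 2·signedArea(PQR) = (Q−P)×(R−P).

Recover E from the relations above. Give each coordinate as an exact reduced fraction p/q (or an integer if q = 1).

E = (2279/593, 1734/593)

1. E_x = 2279/593  [AB ∥ EG ∩ BG ∥ AE]
2. E_y = 1734/593  [AB ∥ EG ∩ BG ∥ AE]
   → E = (2279/593, 1734/593)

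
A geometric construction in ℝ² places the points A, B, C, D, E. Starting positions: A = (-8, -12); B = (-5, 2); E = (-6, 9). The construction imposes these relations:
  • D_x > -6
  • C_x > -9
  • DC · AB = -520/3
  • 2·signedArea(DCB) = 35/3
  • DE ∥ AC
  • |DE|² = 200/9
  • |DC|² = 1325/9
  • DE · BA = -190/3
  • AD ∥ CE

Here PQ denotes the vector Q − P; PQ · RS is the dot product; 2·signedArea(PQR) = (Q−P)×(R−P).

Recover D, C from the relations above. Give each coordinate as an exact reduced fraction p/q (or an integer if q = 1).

C = (-26/3, -22/3)
D = (-16/3, 13/3)

1. D_x = -16/3  [line 3·x + 14·y + -134/3 = 0 ∩ |DE|² = 200/9]
2. D_y = 13/3  [line 3·x + 14·y + -134/3 = 0 ∩ |DE|² = 200/9]
   → D = (-16/3, 13/3)
3. C_x = -26/3  [DC · AB = -520/3 ∩ AD ∥ CE]
4. C_y = -22/3  [DC · AB = -520/3 ∩ AD ∥ CE]
   → C = (-26/3, -22/3)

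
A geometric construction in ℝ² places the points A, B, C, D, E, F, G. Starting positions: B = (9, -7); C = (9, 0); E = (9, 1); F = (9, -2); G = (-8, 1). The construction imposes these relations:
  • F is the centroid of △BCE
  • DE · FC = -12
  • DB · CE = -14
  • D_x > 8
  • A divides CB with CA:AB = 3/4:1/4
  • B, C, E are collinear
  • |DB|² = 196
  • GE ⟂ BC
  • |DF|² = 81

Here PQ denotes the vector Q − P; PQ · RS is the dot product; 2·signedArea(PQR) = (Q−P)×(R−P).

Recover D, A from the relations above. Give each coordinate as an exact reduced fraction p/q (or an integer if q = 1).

A = (9, -21/4)
D = (9, 7)

1. D_y = 7  [DB · CE = -14]
2. D_x = 9  [|DB|² = 196]
   → D = (9, 7)
3. A_x = 9  [A divides CB with CA:AB = 3/4:1/4]
4. A_y = -21/4  [A divides CB with CA:AB = 3/4:1/4]
   → A = (9, -21/4)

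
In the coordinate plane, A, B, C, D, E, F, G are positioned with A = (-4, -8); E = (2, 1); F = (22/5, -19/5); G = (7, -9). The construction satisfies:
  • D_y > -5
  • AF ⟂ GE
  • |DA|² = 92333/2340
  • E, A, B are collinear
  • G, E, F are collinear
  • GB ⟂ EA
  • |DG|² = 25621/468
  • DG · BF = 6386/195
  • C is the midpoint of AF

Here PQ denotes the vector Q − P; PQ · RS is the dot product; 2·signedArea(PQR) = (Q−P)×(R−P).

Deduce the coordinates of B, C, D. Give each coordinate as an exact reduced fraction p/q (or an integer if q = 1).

B = (-14/13, -47/13)
C = (1/5, -59/10)
D = (229/195, -577/130)

1. B_x = -14/13  [E, A, B are collinear ∩ GB ⟂ EA]
2. B_y = -47/13  [E, A, B are collinear ∩ GB ⟂ EA]
   → B = (-14/13, -47/13)
3. C_x = 1/5  [C is the midpoint of AF]
4. C_y = -59/10  [C is the midpoint of AF]
   → C = (1/5, -59/10)
5. D_x = 229/195  [line -356/65·x + 12/65·y + 1414/195 = 0 ∩ |DA|² = 92333/2340]
6. D_y = -577/130  [line -356/65·x + 12/65·y + 1414/195 = 0 ∩ |DA|² = 92333/2340]
   → D = (229/195, -577/130)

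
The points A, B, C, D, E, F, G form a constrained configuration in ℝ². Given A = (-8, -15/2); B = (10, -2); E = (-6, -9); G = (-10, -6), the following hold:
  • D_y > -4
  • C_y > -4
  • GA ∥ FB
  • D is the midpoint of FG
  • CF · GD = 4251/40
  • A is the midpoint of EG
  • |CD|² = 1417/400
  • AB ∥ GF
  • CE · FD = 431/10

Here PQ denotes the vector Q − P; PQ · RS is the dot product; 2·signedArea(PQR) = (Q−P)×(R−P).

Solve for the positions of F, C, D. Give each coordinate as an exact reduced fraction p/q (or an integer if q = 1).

C = (-14/5, -19/5)
D = (-1, -13/4)
F = (8, -1/2)

1. F_x = 8  [GA ∥ FB ∩ AB ∥ GF]
2. F_y = -1/2  [GA ∥ FB ∩ AB ∥ GF]
   → F = (8, -1/2)
3. D_x = -1  [D is the midpoint of FG]
4. D_y = -13/4  [D is the midpoint of FG]
   → D = (-1, -13/4)
5. C_x = -14/5  [line -9·x + -11/4·y + -713/20 = 0 ∩ |CD|² = 1417/400]
6. C_y = -19/5  [line -9·x + -11/4·y + -713/20 = 0 ∩ |CD|² = 1417/400]
   → C = (-14/5, -19/5)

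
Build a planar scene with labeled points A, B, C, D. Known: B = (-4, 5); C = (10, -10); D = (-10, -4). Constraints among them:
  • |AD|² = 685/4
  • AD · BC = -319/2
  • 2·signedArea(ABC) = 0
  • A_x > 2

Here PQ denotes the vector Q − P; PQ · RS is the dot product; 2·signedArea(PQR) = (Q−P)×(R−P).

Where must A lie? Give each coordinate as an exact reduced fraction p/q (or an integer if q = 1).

A = (3, -5/2)

1. A_x = 3  [2·signedArea(ABC) = 0 ∩ AD · BC = -319/2]
2. A_y = -5/2  [2·signedArea(ABC) = 0 ∩ AD · BC = -319/2]
   → A = (3, -5/2)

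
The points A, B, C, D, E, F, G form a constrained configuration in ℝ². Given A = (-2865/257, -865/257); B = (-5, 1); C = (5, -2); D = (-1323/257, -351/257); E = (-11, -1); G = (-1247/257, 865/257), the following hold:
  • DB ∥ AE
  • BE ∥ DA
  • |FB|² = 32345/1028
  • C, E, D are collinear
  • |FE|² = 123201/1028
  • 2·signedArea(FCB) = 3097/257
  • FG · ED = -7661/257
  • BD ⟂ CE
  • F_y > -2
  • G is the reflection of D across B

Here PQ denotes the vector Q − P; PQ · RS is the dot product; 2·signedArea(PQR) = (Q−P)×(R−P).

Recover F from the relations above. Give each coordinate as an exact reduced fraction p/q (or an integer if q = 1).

1. F_x = -19/257  [2·signedArea(FCB) = 3097/257 ∩ FG · ED = -7661/257]
2. F_y = -865/514  [2·signedArea(FCB) = 3097/257 ∩ FG · ED = -7661/257]
   → F = (-19/257, -865/514)

F = (-19/257, -865/514)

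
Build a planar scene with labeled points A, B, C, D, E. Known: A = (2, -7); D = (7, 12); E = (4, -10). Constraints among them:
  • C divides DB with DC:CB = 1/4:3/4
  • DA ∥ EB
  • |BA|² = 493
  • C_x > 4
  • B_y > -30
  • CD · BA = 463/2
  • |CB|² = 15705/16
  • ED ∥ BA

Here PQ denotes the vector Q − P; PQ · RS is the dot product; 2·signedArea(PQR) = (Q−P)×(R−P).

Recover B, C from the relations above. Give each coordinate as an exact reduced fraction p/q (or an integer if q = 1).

1. B_x = -1  [ED ∥ BA ∩ DA ∥ EB]
2. B_y = -29  [ED ∥ BA ∩ DA ∥ EB]
   → B = (-1, -29)
3. C_x = 5  [C divides DB with DC:CB = 1/4:3/4]
4. C_y = 7/4  [C divides DB with DC:CB = 1/4:3/4]
   → C = (5, 7/4)

B = (-1, -29)
C = (5, 7/4)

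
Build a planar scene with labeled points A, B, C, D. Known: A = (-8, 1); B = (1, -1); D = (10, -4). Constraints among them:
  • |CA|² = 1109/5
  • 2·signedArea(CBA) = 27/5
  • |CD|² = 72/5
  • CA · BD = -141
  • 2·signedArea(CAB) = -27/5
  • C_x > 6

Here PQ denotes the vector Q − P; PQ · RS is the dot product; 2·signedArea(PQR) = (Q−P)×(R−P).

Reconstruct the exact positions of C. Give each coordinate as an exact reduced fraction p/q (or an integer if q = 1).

C = (32/5, -14/5)

1. C_x = 32/5  [2·signedArea(CBA) = 27/5 ∩ CA · BD = -141]
2. C_y = -14/5  [2·signedArea(CBA) = 27/5 ∩ CA · BD = -141]
   → C = (32/5, -14/5)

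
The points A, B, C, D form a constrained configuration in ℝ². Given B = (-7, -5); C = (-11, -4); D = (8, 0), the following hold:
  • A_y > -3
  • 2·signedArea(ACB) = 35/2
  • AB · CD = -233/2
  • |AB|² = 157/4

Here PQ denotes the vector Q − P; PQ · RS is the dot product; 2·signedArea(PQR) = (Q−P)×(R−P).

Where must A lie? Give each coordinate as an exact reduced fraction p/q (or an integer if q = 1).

1. A_x = -3/2  [2·signedArea(ACB) = 35/2 ∩ AB · CD = -233/2]
2. A_y = -2  [2·signedArea(ACB) = 35/2 ∩ AB · CD = -233/2]
   → A = (-3/2, -2)

A = (-3/2, -2)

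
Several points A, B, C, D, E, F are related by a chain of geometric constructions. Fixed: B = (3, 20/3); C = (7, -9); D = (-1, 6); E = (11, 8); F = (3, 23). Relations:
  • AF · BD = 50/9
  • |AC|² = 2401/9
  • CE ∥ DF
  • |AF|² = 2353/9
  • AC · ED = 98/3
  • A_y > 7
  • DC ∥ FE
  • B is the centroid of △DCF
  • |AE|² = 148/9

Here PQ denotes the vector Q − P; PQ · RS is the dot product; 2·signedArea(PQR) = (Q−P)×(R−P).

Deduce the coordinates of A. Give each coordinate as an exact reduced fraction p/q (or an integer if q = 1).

A = (7, 22/3)

1. A_x = 7  [line 12·x + 2·y + -296/3 = 0 ∩ |AC|² = 2401/9]
2. A_y = 22/3  [line 12·x + 2·y + -296/3 = 0 ∩ |AC|² = 2401/9]
   → A = (7, 22/3)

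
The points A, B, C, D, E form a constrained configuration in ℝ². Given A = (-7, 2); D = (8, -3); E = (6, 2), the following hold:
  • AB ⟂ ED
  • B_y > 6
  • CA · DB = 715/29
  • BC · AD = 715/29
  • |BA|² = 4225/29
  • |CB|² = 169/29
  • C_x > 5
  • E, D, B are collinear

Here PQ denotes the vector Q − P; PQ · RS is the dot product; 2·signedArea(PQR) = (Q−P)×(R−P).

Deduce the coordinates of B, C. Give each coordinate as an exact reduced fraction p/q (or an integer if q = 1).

1. B_x = 122/29  [E, D, B are collinear ∩ AB ⟂ ED]
2. B_y = 188/29  [E, D, B are collinear ∩ AB ⟂ ED]
   → B = (122/29, 188/29)
3. C_x = 148/29  [CA · DB = 715/29 ∩ BC · AD = 715/29]
4. C_y = 123/29  [CA · DB = 715/29 ∩ BC · AD = 715/29]
   → C = (148/29, 123/29)

B = (122/29, 188/29)
C = (148/29, 123/29)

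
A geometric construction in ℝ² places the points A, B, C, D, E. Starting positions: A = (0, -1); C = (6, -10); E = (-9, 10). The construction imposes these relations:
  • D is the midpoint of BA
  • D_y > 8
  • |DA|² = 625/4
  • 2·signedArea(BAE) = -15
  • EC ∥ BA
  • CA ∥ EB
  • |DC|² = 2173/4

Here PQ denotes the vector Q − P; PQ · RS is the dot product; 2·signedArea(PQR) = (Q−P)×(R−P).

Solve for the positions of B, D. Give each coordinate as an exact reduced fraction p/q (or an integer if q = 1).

B = (-15, 19)
D = (-15/2, 9)

1. B_x = -15  [EC ∥ BA ∩ CA ∥ EB]
2. B_y = 19  [EC ∥ BA ∩ CA ∥ EB]
   → B = (-15, 19)
3. D_x = -15/2  [D is the midpoint of BA]
4. D_y = 9  [D is the midpoint of BA]
   → D = (-15/2, 9)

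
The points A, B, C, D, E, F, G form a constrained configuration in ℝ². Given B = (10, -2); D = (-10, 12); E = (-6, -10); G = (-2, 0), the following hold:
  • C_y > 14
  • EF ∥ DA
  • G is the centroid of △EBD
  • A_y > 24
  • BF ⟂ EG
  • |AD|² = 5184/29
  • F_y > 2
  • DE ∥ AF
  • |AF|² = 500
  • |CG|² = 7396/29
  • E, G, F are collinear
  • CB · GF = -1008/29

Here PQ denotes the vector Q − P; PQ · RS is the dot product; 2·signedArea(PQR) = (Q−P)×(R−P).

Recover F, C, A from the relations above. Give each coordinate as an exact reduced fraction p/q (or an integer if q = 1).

1. F_x = -30/29  [E, G, F are collinear ∩ BF ⟂ EG]
2. F_y = 70/29  [E, G, F are collinear ∩ BF ⟂ EG]
   → F = (-30/29, 70/29)
3. C_x = 114/29  [line -28/29·x + -70/29·y + 1148/29 = 0 ∩ |CG|² = 7396/29]
4. C_y = 430/29  [line -28/29·x + -70/29·y + 1148/29 = 0 ∩ |CG|² = 7396/29]
   → C = (114/29, 430/29)
5. A_x = -146/29  [DE ∥ AF ∩ EF ∥ DA]
6. A_y = 708/29  [DE ∥ AF ∩ EF ∥ DA]
   → A = (-146/29, 708/29)

A = (-146/29, 708/29)
C = (114/29, 430/29)
F = (-30/29, 70/29)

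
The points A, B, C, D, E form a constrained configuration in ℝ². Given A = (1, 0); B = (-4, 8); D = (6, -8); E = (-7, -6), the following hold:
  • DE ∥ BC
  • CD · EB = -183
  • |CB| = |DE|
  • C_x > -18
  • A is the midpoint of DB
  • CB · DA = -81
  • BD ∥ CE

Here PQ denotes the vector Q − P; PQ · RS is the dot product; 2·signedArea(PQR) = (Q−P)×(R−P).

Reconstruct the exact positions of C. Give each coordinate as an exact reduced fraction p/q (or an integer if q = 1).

1. C_x = -17  [BD ∥ CE ∩ DE ∥ BC]
2. C_y = 10  [BD ∥ CE ∩ DE ∥ BC]
   → C = (-17, 10)

C = (-17, 10)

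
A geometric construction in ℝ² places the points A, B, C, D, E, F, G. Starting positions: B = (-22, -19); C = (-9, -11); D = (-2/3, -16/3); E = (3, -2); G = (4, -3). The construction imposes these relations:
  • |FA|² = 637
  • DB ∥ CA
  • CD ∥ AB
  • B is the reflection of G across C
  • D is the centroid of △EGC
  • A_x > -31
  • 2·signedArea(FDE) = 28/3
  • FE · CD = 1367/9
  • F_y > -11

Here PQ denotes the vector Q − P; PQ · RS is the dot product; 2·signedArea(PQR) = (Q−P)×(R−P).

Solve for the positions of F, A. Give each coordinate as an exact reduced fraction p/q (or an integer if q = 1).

A = (-91/3, -74/3)
F = (-28/3, -32/3)

1. F_x = -28/3  [2·signedArea(FDE) = 28/3 ∩ FE · CD = 1367/9]
2. F_y = -32/3  [2·signedArea(FDE) = 28/3 ∩ FE · CD = 1367/9]
   → F = (-28/3, -32/3)
3. A_x = -91/3  [CD ∥ AB ∩ DB ∥ CA]
4. A_y = -74/3  [CD ∥ AB ∩ DB ∥ CA]
   → A = (-91/3, -74/3)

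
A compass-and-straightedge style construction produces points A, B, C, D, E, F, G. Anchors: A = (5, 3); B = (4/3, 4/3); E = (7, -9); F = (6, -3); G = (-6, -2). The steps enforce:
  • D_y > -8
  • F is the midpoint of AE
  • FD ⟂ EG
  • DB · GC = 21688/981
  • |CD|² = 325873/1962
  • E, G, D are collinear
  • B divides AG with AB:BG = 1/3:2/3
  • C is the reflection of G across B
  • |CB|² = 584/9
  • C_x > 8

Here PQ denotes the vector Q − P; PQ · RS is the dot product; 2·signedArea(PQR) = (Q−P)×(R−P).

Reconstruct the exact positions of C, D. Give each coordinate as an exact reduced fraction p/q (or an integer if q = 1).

1. C_x = 26/3  [C is the reflection of G across B]
2. C_y = 14/3  [C is the reflection of G across B]
   → C = (26/3, 14/3)
3. D_x = 811/218  [E, G, D are collinear ∩ FD ⟂ EG]
4. D_y = -1577/218  [E, G, D are collinear ∩ FD ⟂ EG]
   → D = (811/218, -1577/218)

C = (26/3, 14/3)
D = (811/218, -1577/218)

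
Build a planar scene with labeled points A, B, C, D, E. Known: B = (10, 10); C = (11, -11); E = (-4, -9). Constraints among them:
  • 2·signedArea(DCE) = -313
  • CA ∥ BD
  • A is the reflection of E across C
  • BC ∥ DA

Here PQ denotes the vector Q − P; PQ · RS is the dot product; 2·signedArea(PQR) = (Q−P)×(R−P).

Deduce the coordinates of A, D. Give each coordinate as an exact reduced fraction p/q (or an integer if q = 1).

1. A_x = 26  [A is the reflection of E across C]
2. A_y = -13  [A is the reflection of E across C]
   → A = (26, -13)
3. D_x = 25  [BC ∥ DA ∩ CA ∥ BD]
4. D_y = 8  [BC ∥ DA ∩ CA ∥ BD]
   → D = (25, 8)

A = (26, -13)
D = (25, 8)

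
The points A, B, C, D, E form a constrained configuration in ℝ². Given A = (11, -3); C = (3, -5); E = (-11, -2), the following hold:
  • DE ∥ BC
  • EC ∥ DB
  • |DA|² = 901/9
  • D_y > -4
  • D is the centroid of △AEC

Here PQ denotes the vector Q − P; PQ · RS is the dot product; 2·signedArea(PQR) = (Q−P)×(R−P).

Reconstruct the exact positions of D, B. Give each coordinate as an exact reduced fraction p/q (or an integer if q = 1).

1. D_x = 1  [D is the centroid of △AEC]
2. D_y = -10/3  [D is the centroid of △AEC]
   → D = (1, -10/3)
3. B_x = 15  [DE ∥ BC ∩ EC ∥ DB]
4. B_y = -19/3  [DE ∥ BC ∩ EC ∥ DB]
   → B = (15, -19/3)

B = (15, -19/3)
D = (1, -10/3)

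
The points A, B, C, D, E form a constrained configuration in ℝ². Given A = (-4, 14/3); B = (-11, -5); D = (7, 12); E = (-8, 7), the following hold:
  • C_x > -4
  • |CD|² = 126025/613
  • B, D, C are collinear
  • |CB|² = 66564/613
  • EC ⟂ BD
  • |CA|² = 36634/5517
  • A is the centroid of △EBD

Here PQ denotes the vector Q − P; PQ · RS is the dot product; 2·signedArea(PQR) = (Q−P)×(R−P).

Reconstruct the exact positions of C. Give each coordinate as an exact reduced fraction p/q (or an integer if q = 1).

C = (-2099/613, 1321/613)

1. C_x = -2099/613  [B, D, C are collinear ∩ EC ⟂ BD]
2. C_y = 1321/613  [B, D, C are collinear ∩ EC ⟂ BD]
   → C = (-2099/613, 1321/613)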